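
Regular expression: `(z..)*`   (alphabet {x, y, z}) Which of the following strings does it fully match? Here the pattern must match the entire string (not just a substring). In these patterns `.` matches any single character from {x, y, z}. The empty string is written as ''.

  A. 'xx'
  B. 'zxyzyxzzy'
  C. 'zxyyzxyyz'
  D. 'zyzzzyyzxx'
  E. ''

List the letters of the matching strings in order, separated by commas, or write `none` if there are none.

B, E

A → no match
B → match
C → no match
D → no match
E → match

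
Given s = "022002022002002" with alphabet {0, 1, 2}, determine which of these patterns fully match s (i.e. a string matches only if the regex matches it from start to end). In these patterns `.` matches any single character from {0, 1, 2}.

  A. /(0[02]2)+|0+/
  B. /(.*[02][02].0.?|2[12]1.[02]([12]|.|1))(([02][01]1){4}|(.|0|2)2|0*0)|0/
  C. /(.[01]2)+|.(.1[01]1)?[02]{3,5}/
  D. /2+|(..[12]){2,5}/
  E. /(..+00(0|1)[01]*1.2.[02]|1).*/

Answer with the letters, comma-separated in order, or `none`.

A, B, D

A → match
B → match
C → no match
D → match
E → no match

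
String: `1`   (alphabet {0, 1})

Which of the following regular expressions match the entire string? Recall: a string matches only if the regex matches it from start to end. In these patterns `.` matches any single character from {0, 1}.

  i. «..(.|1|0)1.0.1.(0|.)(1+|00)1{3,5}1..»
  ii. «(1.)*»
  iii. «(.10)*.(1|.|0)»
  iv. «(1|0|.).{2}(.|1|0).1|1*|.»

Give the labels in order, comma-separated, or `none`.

i → no match
ii → no match
iii → no match
iv → match

iv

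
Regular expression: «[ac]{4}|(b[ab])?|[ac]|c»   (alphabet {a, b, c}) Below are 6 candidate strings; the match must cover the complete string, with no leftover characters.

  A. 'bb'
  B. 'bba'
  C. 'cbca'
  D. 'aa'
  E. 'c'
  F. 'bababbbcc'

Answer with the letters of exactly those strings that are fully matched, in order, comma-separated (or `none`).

A. 'bb' → match
B. 'bba' → no match
C. 'cbca' → no match
D. 'aa' → no match
E. 'c' → match
F. 'bababbbcc' → no match

A, E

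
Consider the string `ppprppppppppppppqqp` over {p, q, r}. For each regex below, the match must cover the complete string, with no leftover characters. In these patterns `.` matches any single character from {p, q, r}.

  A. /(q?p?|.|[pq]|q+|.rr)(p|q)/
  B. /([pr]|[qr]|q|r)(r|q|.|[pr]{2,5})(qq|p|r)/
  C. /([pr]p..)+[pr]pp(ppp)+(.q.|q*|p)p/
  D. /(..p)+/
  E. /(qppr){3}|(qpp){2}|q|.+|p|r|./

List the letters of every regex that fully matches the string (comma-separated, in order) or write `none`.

A → no match
B → no match
C → match
D → no match
E → match

C, E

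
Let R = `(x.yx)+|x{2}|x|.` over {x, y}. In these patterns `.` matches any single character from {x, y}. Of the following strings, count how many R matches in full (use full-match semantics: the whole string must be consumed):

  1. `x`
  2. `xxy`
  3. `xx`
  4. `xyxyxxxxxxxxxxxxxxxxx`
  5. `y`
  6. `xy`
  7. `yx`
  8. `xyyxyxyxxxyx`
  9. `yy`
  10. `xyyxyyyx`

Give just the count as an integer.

3

1 → match
2 → no match
3 → match
4 → no match
5 → match
6 → no match
7 → no match
8 → no match
9 → no match
10 → no match
Total matched: 3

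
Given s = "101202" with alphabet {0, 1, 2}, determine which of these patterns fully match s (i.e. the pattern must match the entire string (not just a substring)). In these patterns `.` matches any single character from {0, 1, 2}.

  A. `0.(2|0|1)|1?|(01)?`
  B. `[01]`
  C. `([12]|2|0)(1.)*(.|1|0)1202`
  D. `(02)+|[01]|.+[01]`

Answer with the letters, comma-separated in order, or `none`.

A → no match
B → no match
C → match
D → no match

C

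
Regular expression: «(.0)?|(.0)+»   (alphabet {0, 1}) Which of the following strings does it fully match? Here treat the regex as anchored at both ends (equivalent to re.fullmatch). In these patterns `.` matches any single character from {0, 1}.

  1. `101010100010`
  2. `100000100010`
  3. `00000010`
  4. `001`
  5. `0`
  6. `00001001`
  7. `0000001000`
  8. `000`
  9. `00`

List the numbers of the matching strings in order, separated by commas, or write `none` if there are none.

1, 2, 3, 7, 9

1 → match
2 → match
3 → match
4 → no match
5 → no match
6 → no match
7 → match
8 → no match
9 → match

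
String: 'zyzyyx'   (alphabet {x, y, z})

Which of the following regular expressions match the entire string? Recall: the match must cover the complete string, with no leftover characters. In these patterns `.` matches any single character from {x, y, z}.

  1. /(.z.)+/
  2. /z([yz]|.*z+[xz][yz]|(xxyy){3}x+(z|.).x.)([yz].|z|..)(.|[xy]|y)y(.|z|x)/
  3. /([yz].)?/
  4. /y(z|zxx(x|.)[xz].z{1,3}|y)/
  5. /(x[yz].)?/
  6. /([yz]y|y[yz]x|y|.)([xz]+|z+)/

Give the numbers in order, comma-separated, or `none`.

1 → no match
2 → match
3 → no match
4 → no match — must start with 'y'
5 → no match
6 → no match

2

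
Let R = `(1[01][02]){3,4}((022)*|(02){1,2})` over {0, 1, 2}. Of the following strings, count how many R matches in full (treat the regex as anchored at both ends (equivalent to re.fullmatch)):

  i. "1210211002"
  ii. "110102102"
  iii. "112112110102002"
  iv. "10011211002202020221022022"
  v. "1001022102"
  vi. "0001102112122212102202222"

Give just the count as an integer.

i → no match
ii → match
iii → no match
iv → no match
v → no match
vi → no match — must start with "1"
Total matched: 1

1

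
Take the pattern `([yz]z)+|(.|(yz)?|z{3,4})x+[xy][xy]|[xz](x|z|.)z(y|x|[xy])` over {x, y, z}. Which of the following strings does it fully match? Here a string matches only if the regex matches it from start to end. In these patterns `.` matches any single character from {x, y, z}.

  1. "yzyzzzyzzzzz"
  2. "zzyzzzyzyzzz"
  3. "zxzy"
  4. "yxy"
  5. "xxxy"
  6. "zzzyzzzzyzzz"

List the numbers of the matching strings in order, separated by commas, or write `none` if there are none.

1 → match
2 → match
3 → match
4 → no match
5 → match
6 → no match

1, 2, 3, 5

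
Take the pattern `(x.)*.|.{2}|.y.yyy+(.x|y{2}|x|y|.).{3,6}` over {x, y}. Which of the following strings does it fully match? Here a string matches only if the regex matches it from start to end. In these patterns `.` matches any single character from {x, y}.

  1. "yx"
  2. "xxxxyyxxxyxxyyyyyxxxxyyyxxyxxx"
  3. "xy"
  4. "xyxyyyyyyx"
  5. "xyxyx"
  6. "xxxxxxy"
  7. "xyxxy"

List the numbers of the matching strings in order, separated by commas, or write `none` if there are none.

1. "yx" → match
2 → no match
3. "xy" → match
4. "xyxyyyyyyx" → match
5. "xyxyx" → match
6. "xxxxxxy" → match
7. "xyxxy" → match

1, 3, 4, 5, 6, 7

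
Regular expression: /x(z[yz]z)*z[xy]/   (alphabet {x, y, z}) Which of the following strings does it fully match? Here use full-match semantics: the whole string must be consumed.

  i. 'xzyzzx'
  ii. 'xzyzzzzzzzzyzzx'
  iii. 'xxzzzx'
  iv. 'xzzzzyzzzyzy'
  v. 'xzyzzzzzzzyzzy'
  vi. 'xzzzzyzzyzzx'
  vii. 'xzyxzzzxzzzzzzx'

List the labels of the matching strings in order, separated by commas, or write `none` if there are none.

i, ii, vi

i → match
ii → match
iii → no match
iv → no match
v → no match
vi → match
vii → no match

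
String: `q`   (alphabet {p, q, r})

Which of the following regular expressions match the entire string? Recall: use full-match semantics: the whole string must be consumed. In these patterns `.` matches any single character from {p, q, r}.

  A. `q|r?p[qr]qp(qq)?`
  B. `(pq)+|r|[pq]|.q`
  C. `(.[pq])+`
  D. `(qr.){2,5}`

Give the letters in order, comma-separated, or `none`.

A → match
B → match
C → no match
D → no match — must start with `qr`

A, B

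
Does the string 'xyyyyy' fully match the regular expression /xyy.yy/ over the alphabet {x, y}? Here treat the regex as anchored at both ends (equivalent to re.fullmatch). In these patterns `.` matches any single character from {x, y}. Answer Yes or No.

Yes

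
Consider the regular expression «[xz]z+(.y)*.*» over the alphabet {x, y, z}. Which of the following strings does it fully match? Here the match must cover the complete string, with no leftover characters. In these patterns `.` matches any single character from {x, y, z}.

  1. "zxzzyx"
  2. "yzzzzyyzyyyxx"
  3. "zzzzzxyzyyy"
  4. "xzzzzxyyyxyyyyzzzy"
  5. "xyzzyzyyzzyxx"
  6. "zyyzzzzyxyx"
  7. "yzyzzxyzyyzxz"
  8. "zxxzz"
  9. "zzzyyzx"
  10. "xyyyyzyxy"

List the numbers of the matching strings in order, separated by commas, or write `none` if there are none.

3, 4, 9

1 → no match
2 → no match
3 → match
4 → match
5 → no match
6 → no match
7 → no match
8 → no match
9 → match
10 → no match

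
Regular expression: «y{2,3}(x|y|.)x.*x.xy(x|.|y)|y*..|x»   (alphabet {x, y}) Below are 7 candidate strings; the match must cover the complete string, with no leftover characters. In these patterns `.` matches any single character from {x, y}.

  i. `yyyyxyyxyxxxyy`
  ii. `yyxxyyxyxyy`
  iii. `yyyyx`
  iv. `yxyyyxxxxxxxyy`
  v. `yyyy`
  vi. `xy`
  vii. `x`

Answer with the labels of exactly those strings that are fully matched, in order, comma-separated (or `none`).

i → match
ii → match
iii → match
iv → no match
v → match
vi → match
vii → match

i, ii, iii, v, vi, vii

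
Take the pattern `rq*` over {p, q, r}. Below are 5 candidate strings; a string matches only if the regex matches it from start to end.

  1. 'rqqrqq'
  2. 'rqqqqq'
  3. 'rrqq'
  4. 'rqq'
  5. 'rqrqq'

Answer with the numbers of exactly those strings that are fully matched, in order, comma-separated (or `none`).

2, 4

1 → no match
2 → match
3 → no match
4 → match
5 → no match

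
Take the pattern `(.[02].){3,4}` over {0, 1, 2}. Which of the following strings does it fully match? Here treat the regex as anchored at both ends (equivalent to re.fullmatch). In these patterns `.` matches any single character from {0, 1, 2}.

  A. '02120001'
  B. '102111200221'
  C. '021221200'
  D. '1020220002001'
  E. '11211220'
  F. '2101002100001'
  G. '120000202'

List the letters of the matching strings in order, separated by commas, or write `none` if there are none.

C, G

A → no match
B → no match
C → match
D → no match
E → no match
F → no match
G → match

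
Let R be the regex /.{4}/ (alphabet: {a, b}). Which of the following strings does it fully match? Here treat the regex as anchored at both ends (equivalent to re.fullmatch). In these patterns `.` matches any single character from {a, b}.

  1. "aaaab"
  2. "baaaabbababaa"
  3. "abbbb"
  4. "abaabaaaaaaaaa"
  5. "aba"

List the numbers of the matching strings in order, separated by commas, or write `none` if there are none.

1 → no match
2 → no match
3 → no match
4 → no match
5 → no match

none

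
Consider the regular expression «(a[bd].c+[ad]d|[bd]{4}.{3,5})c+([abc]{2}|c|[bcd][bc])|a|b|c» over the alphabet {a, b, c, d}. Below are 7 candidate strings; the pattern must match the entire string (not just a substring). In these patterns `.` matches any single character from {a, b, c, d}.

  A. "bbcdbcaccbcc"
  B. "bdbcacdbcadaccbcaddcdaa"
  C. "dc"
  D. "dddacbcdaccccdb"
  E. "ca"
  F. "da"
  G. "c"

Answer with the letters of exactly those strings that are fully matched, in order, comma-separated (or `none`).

G

A → no match
B → no match
C → no match
D → no match
E → no match
F → no match
G → match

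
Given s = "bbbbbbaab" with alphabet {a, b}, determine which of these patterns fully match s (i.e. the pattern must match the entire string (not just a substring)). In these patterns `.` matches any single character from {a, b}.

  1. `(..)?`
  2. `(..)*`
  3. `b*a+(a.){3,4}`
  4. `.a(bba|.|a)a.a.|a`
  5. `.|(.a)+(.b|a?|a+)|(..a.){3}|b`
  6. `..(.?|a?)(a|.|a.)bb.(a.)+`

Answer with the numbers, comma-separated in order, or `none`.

1 → no match
2 → no match
3 → no match
4 → no match
5 → no match
6 → match

6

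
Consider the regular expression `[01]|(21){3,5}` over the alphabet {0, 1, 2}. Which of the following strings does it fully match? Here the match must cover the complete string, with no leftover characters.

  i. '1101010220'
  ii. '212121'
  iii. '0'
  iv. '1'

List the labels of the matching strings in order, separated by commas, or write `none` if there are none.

i → no match
ii → match
iii → match
iv → match

ii, iii, iv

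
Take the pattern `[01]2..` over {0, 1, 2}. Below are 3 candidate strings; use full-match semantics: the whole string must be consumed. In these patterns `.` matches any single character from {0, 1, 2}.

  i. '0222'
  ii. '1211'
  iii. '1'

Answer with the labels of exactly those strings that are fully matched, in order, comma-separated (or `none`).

i. '0222' → match
ii. '1211' → match
iii. '1' → no match

i, ii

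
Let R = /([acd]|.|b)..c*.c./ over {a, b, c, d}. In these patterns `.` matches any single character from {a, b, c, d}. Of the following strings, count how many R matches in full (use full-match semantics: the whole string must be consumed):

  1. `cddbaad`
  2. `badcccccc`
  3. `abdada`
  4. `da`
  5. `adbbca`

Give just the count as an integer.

1 → no match
2 → match
3 → no match
4 → no match
5 → match
Total matched: 2

2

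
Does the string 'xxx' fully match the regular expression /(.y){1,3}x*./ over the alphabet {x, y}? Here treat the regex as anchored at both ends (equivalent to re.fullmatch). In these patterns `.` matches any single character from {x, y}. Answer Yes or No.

No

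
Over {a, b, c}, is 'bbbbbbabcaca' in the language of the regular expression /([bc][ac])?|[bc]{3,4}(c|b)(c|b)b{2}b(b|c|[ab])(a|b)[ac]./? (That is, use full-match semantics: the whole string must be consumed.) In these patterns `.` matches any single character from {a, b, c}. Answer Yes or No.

No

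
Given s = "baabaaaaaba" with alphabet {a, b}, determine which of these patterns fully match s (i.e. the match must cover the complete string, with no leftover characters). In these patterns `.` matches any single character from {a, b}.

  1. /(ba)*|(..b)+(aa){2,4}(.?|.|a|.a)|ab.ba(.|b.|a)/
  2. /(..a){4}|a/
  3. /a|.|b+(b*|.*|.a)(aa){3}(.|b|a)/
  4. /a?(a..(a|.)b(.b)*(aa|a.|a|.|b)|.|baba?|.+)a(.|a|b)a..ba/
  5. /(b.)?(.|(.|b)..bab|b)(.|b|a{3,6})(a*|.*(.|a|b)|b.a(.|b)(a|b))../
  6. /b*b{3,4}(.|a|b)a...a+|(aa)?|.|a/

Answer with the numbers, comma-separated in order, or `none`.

1 → no match
2 → no match
3 → no match
4 → match
5 → match
6 → no match

4, 5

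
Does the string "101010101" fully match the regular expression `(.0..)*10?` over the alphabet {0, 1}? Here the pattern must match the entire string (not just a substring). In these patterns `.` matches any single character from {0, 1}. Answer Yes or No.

Yes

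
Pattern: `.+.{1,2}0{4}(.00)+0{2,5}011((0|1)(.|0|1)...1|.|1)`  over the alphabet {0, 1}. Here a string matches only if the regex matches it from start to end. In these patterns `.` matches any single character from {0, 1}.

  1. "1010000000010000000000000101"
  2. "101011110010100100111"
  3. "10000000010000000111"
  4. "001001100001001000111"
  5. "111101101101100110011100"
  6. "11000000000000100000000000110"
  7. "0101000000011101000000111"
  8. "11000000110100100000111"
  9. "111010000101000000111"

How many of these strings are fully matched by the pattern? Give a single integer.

1 → no match
2 → no match
3 → match
4 → no match
5 → no match
6 → match
7 → no match
8 → no match
9 → no match
Total matched: 2

2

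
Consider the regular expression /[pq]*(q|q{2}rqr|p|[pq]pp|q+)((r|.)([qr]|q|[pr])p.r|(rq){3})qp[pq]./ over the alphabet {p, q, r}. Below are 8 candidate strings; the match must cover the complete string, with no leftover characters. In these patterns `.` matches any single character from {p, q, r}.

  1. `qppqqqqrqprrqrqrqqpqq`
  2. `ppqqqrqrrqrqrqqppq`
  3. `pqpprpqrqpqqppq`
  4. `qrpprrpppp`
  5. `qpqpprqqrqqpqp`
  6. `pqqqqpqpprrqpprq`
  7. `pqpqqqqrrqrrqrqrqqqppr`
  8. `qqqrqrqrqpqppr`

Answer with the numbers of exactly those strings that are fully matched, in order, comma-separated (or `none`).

2

1 → no match
2 → match
3 → no match
4 → no match
5 → no match
6 → no match
7 → no match
8 → no match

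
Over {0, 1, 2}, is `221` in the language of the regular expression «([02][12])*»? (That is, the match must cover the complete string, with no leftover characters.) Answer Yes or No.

No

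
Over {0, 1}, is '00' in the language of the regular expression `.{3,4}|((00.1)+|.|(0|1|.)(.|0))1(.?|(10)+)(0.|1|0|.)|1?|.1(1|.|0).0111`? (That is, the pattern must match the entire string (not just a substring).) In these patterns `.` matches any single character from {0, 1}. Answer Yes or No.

No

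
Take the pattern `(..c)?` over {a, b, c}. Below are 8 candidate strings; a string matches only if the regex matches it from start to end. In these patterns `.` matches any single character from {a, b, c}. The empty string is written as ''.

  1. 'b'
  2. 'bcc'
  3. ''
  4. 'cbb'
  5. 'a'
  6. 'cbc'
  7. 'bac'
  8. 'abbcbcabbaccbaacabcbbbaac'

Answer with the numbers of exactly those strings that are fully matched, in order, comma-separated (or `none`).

2, 3, 6, 7

1 → no match
2 → match
3 → match
4 → no match
5 → no match
6 → match
7 → match
8 → no match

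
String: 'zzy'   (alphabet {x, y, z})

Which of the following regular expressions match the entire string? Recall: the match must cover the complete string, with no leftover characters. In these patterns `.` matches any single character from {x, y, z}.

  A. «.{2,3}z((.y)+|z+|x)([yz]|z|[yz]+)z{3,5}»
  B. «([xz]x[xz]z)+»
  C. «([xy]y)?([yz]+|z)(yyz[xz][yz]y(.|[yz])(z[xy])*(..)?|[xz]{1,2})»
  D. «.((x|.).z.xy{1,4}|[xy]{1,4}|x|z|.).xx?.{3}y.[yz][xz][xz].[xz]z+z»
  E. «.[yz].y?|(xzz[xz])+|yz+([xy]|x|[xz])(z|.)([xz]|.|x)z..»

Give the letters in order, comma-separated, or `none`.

E

A → no match — must end with 'z'
B → no match — must end with 'z'
C → no match
D → no match — must end with 'zz'
E → match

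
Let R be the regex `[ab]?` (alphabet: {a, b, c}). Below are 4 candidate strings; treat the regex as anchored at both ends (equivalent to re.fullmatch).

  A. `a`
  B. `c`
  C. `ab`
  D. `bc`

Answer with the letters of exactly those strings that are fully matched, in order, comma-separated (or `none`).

A

A → match
B → no match
C → no match
D → no match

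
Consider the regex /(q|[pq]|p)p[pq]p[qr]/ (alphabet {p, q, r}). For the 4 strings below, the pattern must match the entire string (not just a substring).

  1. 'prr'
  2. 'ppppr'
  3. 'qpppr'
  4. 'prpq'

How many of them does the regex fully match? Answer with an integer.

1 → no match
2 → match
3 → match
4 → no match
Total matched: 2

2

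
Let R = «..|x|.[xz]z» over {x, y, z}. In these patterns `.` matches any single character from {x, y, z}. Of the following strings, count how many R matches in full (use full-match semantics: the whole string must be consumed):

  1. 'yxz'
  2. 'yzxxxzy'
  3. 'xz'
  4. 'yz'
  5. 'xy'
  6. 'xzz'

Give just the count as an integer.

5

1 → match
2 → no match
3 → match
4 → match
5 → match
6 → match
Total matched: 5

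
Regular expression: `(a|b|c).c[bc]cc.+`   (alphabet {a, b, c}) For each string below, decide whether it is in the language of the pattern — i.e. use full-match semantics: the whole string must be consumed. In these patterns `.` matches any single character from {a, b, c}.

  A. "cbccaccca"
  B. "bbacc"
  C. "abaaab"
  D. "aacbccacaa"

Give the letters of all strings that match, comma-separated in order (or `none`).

D

A → no match
B → no match
C → no match
D → match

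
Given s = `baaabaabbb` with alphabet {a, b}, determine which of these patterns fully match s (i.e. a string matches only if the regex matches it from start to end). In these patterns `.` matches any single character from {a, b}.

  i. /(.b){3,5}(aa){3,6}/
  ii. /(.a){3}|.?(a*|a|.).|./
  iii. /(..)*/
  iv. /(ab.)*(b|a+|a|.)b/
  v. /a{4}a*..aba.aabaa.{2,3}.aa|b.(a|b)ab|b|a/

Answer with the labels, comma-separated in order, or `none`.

iii

i → no match — must end with `aa`
ii → no match
iii → match
iv → no match
v → no match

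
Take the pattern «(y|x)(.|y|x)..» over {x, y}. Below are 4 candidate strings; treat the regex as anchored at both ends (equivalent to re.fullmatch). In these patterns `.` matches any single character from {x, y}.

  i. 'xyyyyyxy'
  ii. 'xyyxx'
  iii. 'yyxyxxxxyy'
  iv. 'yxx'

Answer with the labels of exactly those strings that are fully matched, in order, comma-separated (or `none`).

none

i. 'xyyyyyxy' → no match
ii. 'xyyxx' → no match
iii. 'yyxyxxxxyy' → no match
iv. 'yxx' → no match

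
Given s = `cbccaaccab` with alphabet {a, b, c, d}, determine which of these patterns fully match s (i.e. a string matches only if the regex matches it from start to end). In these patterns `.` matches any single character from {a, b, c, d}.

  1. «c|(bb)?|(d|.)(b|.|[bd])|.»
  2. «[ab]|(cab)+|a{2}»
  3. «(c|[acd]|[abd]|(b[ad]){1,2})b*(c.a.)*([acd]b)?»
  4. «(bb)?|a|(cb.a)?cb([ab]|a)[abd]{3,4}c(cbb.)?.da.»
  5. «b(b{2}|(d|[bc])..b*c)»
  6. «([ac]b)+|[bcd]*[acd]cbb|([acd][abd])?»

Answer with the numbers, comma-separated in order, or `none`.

1 → no match
2 → no match
3 → match
4 → no match
5 → no match — must start with `b`
6 → no match

3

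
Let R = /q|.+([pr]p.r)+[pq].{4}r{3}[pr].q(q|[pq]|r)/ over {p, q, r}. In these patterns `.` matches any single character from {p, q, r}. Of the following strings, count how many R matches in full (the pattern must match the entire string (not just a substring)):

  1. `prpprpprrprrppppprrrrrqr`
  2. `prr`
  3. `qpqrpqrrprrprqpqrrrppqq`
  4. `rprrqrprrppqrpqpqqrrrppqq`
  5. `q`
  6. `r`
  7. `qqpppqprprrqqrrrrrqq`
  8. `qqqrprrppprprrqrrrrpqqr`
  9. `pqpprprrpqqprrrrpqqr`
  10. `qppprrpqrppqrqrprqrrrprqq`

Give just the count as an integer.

7

1 → match
2 → no match
3 → match
4 → match
5 → match
6 → no match
7 → no match
8 → match
9 → match
10 → match
Total matched: 7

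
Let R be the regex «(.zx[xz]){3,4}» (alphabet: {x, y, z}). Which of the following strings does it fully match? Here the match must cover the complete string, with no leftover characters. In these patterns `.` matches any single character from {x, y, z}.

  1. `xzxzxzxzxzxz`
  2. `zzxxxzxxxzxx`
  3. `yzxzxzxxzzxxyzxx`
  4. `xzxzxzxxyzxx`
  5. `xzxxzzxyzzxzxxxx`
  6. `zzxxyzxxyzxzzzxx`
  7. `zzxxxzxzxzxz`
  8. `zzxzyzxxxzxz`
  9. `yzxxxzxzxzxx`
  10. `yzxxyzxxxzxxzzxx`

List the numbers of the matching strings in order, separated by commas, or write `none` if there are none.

1, 2, 3, 4, 6, 7, 8, 9, 10

1 → match
2 → match
3 → match
4 → match
5 → no match
6 → match
7 → match
8 → match
9 → match
10 → match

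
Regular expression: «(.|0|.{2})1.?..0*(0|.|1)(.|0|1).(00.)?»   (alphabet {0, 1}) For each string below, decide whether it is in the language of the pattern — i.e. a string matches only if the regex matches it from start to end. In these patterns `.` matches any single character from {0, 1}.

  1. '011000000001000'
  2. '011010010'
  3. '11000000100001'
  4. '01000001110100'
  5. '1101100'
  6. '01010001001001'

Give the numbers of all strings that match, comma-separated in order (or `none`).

1 → match
2 → match
3 → match
4 → no match
5 → match
6 → no match

1, 2, 3, 5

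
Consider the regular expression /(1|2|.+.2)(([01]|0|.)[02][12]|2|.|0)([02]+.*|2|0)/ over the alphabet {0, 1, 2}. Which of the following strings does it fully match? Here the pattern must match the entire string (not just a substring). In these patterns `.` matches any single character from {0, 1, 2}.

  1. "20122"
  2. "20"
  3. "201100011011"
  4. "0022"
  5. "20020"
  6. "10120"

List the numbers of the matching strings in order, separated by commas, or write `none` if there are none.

1 → no match
2 → no match
3 → no match
4 → no match
5 → match
6 → no match

5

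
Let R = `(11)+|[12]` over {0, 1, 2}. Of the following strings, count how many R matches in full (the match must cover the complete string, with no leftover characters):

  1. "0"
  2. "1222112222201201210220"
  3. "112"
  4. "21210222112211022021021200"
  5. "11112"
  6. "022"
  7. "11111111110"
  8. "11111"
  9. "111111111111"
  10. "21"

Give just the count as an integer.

1 → no match
2 → no match
3 → no match
4 → no match
5 → no match
6 → no match
7 → no match
8 → no match
9 → match
10 → no match
Total matched: 1

1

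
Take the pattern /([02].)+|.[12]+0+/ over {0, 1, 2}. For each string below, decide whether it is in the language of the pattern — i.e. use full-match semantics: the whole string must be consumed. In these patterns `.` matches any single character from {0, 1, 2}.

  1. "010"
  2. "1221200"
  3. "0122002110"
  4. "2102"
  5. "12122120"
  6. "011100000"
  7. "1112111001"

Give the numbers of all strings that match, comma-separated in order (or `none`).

1, 2, 4, 5, 6

1 → match
2 → match
3 → no match
4 → match
5 → match
6 → match
7 → no match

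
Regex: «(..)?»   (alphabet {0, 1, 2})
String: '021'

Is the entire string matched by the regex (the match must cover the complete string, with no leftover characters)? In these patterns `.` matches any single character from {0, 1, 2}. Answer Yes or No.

No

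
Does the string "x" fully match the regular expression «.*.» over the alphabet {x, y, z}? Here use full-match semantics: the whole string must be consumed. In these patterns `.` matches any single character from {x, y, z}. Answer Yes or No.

Yes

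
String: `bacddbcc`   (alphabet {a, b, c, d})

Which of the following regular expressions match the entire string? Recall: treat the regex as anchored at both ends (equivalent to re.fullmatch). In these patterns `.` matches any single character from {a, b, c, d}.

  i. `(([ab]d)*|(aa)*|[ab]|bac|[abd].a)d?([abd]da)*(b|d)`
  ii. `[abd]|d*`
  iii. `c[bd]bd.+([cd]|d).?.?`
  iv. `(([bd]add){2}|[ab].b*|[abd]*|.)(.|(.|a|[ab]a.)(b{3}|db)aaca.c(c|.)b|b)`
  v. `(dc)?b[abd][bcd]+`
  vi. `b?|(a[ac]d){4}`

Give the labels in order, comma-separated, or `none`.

v

i → no match
ii → no match
iii → no match — must start with `c`
iv → no match
v → match
vi → no match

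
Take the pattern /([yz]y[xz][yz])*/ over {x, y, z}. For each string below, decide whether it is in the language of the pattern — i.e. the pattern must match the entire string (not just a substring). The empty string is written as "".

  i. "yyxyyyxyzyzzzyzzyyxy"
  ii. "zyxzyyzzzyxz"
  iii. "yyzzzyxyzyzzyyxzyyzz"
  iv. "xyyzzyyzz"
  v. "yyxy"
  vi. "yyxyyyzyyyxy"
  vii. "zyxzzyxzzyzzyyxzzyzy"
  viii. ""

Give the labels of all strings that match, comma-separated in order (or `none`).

i → match
ii. "zyxzyyzzzyxz" → match
iii → match
iv. "xyyzzyyzz" → no match
v. "yyxy" → match
vi. "yyxyyyzyyyxy" → match
vii → match
viii. "" → match

i, ii, iii, v, vi, vii, viii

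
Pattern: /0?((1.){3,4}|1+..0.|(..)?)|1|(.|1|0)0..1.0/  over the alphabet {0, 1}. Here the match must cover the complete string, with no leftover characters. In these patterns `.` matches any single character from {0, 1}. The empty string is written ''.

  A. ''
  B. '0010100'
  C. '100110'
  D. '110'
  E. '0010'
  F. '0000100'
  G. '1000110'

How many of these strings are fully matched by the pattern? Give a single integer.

A. '' → match
B. '0010100' → match
C. '100110' → no match
D. '110' → no match
E. '0010' → no match
F. '0000100' → match
G. '1000110' → match
Total matched: 4

4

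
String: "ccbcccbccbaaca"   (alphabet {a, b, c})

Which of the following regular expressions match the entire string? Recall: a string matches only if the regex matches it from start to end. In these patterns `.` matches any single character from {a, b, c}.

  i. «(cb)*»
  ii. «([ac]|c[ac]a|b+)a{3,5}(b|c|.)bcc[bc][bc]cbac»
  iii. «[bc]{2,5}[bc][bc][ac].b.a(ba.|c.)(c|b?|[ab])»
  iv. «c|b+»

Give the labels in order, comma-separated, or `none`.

iii

i → no match
ii → no match — must end with "cbac"
iii → match
iv → no match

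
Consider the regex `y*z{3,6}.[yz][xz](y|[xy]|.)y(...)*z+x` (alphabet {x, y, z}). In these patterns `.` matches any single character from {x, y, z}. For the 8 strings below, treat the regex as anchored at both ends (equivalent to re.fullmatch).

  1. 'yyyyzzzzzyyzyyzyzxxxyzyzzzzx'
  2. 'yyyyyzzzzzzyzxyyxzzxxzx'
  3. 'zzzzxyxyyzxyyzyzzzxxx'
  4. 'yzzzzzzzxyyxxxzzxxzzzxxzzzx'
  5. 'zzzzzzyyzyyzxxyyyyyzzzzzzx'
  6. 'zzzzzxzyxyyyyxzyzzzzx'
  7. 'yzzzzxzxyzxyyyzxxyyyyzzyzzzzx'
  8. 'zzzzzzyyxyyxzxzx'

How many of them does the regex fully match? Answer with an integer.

1 → match
2 → match
3 → no match — must end with 'zx'
4 → match
5 → match
6 → match
7 → no match
8 → match
Total matched: 6

6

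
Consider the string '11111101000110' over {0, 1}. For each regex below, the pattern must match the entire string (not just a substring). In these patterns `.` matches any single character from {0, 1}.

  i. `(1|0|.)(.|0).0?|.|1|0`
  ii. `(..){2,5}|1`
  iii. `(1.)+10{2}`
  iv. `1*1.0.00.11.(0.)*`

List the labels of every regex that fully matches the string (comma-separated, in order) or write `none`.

i → no match
ii → no match
iii → no match
iv → match

iv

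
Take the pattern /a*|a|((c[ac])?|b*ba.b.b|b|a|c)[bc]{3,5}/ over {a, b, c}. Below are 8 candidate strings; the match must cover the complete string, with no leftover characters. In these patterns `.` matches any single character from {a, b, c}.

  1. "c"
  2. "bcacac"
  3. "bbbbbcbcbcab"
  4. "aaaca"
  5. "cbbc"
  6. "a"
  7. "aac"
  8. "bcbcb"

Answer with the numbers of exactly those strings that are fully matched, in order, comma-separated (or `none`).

1 → no match
2 → no match
3 → no match
4 → no match
5 → match
6 → match
7 → no match
8 → match

5, 6, 8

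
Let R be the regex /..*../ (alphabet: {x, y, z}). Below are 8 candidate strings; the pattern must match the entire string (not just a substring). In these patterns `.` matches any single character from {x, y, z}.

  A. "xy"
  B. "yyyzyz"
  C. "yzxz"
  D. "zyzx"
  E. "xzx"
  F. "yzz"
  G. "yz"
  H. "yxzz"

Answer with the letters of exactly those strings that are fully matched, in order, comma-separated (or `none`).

A → no match
B → match
C → match
D → match
E → match
F → match
G → no match
H → match

B, C, D, E, F, H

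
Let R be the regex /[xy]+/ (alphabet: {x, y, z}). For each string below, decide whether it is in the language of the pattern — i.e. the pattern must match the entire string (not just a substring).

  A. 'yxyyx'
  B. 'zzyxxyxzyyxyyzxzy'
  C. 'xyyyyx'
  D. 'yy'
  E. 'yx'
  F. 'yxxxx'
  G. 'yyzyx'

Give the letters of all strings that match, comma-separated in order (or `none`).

A → match
B → no match
C → match
D → match
E → match
F → match
G → no match

A, C, D, E, F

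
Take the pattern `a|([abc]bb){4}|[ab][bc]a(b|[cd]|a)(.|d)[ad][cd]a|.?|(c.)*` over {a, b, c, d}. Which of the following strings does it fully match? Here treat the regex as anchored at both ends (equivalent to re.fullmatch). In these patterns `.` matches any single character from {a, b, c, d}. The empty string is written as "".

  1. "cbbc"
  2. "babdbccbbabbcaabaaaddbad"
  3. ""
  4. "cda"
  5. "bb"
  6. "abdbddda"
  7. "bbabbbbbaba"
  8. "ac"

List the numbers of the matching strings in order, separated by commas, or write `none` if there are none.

1. "cbbc" → no match
2 → no match
3. "" → match
4. "cda" → no match
5. "bb" → no match
6. "abdbddda" → no match
7. "bbabbbbbaba" → no match
8. "ac" → no match

3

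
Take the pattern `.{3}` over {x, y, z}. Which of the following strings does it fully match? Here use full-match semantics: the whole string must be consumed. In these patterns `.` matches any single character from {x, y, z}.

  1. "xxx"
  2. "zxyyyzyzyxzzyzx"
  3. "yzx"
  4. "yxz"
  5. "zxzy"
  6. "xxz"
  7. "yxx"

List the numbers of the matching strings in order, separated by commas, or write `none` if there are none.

1 → match
2 → no match
3 → match
4 → match
5 → no match
6 → match
7 → match

1, 3, 4, 6, 7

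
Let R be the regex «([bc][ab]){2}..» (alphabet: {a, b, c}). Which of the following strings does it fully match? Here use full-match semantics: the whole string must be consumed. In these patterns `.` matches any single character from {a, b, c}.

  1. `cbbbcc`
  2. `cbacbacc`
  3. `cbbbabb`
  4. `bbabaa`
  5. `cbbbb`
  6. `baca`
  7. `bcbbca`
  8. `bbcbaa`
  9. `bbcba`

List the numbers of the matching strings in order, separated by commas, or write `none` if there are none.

1, 8

1. `cbbbcc` → match
2. `cbacbacc` → no match
3. `cbbbabb` → no match
4. `bbabaa` → no match
5. `cbbbb` → no match
6. `baca` → no match
7. `bcbbca` → no match
8. `bbcbaa` → match
9. `bbcba` → no match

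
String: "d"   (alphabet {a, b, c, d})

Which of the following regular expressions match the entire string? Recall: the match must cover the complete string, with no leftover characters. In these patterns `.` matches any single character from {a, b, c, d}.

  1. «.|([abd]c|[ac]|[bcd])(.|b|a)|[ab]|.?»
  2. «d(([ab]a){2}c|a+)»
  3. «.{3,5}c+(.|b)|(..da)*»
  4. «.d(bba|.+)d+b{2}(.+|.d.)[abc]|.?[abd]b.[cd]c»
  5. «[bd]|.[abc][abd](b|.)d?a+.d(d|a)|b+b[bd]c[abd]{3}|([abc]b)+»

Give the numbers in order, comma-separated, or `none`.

1 → match
2 → no match
3 → no match
4 → no match
5 → match

1, 5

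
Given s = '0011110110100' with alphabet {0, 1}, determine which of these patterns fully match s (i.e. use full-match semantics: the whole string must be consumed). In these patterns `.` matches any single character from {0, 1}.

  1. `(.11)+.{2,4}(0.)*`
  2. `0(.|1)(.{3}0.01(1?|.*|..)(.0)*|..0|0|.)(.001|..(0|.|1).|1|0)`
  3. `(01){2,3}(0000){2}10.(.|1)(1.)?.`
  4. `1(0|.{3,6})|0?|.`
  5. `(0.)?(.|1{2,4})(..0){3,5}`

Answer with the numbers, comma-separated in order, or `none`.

5

1 → no match
2 → no match
3 → no match — must start with '01'
4 → no match
5 → match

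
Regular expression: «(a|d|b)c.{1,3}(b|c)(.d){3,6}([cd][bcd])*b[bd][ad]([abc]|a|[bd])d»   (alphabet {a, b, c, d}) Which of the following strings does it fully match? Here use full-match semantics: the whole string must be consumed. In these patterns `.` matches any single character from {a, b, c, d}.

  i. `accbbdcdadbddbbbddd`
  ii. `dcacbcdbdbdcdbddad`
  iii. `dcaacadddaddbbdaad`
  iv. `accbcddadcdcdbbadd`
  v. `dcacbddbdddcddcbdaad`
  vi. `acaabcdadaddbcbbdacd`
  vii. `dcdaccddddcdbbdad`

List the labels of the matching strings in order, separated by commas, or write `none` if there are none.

i → match
ii → match
iii → match
iv → match
v → match
vi → match
vii → match

i, ii, iii, iv, v, vi, vii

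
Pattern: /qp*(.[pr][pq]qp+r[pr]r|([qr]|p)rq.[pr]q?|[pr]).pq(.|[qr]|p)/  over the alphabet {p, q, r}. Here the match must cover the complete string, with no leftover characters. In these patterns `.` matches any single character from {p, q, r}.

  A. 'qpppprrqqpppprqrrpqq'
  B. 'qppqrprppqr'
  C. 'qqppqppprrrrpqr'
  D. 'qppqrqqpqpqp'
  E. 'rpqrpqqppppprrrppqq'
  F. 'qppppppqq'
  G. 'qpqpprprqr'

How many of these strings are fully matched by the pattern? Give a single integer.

3

A → no match
B → no match
C → match
D → match
E → no match — must start with 'q'
F → match
G → no match
Total matched: 3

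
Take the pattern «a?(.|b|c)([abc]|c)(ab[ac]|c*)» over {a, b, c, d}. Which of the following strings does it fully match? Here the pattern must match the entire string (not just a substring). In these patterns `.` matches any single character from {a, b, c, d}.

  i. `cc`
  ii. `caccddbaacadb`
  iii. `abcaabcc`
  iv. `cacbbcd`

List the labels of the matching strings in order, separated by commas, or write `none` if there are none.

i. `cc` → match
ii → no match
iii. `abcaabcc` → no match
iv. `cacbbcd` → no match

i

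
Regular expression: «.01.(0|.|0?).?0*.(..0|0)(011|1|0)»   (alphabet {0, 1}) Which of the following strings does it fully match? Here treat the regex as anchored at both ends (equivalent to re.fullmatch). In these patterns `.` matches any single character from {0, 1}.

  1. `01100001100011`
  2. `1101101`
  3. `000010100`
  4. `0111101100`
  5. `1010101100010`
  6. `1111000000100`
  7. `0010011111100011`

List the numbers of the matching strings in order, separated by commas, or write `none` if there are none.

1 → no match
2 → no match
3 → no match
4 → no match
5 → no match
6 → no match
7 → no match

none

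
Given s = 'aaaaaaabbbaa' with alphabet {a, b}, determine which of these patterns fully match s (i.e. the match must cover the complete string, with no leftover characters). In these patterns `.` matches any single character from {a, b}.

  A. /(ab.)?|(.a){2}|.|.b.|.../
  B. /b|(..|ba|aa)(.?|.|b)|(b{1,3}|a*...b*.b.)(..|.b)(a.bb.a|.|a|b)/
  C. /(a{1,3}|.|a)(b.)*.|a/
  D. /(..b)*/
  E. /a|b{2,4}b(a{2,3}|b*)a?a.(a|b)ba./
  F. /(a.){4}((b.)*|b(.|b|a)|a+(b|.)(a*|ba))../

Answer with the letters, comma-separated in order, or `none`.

A → no match
B → match
C → no match
D → no match
E → no match
F → match

B, F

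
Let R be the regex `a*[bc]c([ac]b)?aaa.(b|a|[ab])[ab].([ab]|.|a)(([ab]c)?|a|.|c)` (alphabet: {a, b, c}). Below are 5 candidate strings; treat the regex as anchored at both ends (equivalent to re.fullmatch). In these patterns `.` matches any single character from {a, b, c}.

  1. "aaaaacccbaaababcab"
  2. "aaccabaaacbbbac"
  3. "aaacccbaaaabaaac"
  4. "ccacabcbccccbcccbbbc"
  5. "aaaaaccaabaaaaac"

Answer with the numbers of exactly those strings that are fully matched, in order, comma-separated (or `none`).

1 → match
2 → match
3 → match
4 → no match
5 → no match

1, 2, 3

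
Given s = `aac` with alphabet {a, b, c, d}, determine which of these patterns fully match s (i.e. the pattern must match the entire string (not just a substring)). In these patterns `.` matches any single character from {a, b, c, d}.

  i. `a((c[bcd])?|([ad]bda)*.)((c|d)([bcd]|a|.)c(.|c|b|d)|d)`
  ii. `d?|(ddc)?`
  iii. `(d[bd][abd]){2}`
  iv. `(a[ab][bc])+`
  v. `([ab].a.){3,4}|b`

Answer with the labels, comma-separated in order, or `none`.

iv

i → no match
ii → no match
iii → no match — must start with `d`
iv → match
v → no match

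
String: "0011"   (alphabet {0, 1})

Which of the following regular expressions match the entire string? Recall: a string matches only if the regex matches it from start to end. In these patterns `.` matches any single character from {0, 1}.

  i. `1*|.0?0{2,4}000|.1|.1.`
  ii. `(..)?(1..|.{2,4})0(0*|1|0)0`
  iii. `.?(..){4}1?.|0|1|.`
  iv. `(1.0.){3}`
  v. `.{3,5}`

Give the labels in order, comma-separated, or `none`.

v

i → no match
ii → no match — must end with "0"
iii → no match
iv → no match — must start with "1"
v → match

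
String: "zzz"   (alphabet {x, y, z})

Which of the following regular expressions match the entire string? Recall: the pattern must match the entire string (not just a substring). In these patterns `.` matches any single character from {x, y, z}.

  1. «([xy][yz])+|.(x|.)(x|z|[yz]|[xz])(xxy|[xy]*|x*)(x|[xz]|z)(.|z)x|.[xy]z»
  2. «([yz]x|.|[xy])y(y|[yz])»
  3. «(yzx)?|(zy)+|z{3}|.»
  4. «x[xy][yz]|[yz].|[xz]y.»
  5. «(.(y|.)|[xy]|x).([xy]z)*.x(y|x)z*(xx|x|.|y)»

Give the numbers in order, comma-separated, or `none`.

1 → no match
2 → no match
3 → match
4 → no match
5 → no match

3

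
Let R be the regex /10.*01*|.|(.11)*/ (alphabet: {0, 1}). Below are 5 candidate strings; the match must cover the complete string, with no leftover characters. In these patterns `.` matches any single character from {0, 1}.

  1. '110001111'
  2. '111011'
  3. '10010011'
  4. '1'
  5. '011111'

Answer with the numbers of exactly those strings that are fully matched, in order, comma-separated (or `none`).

1 → no match
2 → match
3 → match
4 → match
5 → match

2, 3, 4, 5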